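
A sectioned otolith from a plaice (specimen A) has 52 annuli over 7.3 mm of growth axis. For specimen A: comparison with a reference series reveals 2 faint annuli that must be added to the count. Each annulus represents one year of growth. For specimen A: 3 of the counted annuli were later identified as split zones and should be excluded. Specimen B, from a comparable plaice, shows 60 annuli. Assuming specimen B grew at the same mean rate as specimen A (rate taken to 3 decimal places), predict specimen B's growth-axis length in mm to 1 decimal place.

8.6 mm

Specimen A: true annulus count = 52 − 3 + 2 = 51.
A: Mean rate = 7.3 mm / 51 years ≈ 0.143 mm/year.
For B, 0.143 mm/year × 60 years = 8.6 mm.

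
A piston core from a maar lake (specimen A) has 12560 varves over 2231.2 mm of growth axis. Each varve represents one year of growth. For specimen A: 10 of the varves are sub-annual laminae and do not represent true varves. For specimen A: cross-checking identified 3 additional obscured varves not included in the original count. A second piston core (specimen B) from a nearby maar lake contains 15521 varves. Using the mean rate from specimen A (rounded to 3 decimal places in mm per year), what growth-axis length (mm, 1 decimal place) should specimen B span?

Specimen A: true varve count = 12560 − 10 + 3 = 12553.
A: Extension rate ≈ 2231.2 / 12553 = 0.178 mm per year.
Length of B = 0.178 × 15521 = 2762.7 mm.

2762.7 mm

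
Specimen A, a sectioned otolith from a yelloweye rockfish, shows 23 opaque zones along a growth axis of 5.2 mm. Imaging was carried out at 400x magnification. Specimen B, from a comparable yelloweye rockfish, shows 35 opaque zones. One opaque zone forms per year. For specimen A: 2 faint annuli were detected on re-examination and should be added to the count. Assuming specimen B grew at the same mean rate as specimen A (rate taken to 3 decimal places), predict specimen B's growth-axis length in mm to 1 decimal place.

Specimen A: true opaque zone count = 23 + 2 = 25.
A: Mean rate = 5.2 mm / 25 years ≈ 0.208 mm/yr.
Length of B = 0.208 × 35 = 7.3 mm.

7.3 mm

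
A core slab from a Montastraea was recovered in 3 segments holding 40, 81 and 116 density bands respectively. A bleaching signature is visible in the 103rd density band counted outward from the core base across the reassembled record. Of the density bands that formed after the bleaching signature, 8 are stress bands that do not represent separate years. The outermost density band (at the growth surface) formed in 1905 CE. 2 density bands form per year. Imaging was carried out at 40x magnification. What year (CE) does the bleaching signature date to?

1842 CE

Total density bands = 40 + 81 + 116 = 237.
Between density band 103 and the growth surface there are 237 − 103 = 134 density bands.
Removing the 8 false density bands leaves 134 − 8 = 126 true density bands beyond the bleaching signature.
With 2 density bands per year, 126 / 2 = 63 years.
1905 − 63 = 1842 CE.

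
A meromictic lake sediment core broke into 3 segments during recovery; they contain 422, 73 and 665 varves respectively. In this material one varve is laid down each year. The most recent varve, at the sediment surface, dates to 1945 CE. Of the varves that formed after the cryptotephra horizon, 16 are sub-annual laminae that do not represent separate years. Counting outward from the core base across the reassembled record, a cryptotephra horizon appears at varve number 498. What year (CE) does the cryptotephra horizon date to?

Total varves = 422 + 73 + 665 = 1160.
The cryptotephra horizon sits at varve 498 from the core base, so 1160 − 498 = 662 varves formed after it.
662 − 16 false = 646 true varves after the cryptotephra horizon.
The varve at the sediment surface is 1945 CE, so the cryptotephra horizon dates to 1945 − 646 = 1299 CE.

1299 CE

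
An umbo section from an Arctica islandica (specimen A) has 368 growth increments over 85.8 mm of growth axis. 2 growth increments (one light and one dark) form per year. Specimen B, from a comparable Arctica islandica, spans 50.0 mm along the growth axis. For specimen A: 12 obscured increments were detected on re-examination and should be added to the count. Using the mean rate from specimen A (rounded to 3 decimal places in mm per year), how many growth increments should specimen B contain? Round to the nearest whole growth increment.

221 growth increments

Specimen A: after corrections the count is 368 + 12 = 380 growth increments.
Specimen A: dividing by 2 growth increments per year: 380 / 2 = 190 years.
A: Mean rate = 85.8 mm / 190 years ≈ 0.452 mm per year.
Specimen B: 50.0 mm / 0.452 mm per year = 110.62 years; at 2 growth increments per year that is 110.62 × 2 ≈ 221 growth increments.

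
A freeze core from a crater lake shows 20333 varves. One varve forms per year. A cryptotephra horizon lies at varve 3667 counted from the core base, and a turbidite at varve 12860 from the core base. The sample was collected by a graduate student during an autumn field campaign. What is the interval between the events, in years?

9193 years

Separation: 12860 − 3667 = 9193 varves.
One varve per year makes the interval 9193 years.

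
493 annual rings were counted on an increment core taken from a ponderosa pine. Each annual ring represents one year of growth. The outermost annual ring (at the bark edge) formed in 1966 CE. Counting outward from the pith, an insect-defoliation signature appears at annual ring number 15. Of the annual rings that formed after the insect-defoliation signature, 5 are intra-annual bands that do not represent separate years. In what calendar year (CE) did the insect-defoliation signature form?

493 − 15 = 478 annual rings lie beyond the insect-defoliation signature toward the bark edge.
Excluding 5 false annual rings: 478 − 5 = 473.
1966 − 473 = 1493 CE.

1493 CE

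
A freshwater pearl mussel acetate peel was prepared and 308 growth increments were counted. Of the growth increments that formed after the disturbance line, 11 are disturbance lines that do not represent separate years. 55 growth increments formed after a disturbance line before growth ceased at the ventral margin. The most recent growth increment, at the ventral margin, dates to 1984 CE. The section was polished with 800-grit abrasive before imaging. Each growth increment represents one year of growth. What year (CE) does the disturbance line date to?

1940 CE

55 growth increments formed after the disturbance line.
Excluding 11 false growth increments: 55 − 11 = 44.
Counting back 44 years from 1984 CE places the disturbance line in 1984 − 44 = 1940 CE.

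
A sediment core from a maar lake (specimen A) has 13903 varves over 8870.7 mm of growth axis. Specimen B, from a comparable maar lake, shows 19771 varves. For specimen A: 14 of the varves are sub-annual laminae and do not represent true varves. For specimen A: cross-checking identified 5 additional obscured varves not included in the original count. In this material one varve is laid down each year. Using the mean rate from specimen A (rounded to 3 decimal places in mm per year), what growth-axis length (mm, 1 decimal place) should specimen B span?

12613.9 mm

Specimen A: adjusted count: 13903 − 14 + 5 = 13894 varves.
A: 8870.7 mm over 13894 years gives 8870.7 / 13894 ≈ 0.638 mm per year.
B's length ≈ 0.638 × 19771 = 12613.9 mm.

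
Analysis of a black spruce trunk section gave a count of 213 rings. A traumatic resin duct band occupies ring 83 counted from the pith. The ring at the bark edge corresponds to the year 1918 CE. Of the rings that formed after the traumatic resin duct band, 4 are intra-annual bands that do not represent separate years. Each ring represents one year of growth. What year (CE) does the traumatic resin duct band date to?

1792 CE

213 − 83 = 130 rings lie beyond the traumatic resin duct band toward the bark edge.
Excluding 4 false rings: 130 − 4 = 126.
The ring at the bark edge is 1918 CE, so the traumatic resin duct band dates to 1918 − 126 = 1792 CE.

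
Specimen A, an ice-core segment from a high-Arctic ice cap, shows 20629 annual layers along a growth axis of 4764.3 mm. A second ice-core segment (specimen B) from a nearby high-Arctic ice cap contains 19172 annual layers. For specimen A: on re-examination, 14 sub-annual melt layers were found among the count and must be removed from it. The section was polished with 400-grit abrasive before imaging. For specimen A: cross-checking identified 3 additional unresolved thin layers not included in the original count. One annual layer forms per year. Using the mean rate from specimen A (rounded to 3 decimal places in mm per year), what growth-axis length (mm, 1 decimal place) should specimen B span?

4428.7 mm

Specimen A: after corrections the count is 20629 − 14 + 3 = 20618 annual layers.
A: Mean rate = 4764.3 mm / 20618 years ≈ 0.231 mm/year.
B's length ≈ 0.231 × 19172 = 4428.7 mm.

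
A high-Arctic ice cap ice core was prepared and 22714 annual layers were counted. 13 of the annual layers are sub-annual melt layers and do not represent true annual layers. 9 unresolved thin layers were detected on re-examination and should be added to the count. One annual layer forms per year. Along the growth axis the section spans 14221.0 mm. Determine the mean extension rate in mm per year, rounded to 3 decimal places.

True annual layer count = 22714 − 13 + 9 = 22710.
14221.0 mm over 22710 years gives 14221.0 / 22710 ≈ 0.626 mm per year.

0.626 mm per year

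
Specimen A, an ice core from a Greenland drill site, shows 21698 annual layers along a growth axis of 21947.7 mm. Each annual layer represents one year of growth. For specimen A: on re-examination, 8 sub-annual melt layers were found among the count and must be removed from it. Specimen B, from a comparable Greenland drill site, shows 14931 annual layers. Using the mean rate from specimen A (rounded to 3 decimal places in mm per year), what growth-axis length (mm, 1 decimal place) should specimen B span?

15110.2 mm

Specimen A: correcting the raw count gives 21698 − 8 = 21690 true annual layers.
A: 21947.7 mm over 21690 years gives 21947.7 / 21690 ≈ 1.012 mm/yr.
For B, 1.012 mm/year × 14931 years = 15110.2 mm.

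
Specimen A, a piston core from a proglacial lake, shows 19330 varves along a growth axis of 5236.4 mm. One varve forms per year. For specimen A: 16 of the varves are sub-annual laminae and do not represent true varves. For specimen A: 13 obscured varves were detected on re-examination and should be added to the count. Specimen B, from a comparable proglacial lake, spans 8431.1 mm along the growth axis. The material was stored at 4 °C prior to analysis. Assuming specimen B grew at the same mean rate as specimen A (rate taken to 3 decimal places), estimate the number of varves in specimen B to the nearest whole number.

31111 varves

Specimen A: adjusted count: 19330 − 16 + 13 = 19327 varves.
A: 5236.4 mm over 19327 years gives 5236.4 / 19327 ≈ 0.271 mm/year.
For B, 8431.1 / 0.271 = 31111.07 years ≈ 31111 varves.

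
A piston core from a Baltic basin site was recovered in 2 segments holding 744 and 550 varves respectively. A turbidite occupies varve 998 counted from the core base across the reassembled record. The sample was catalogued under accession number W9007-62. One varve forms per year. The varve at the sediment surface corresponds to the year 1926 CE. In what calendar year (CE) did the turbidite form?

1630 CE

Total varves = 744 + 550 = 1294.
The turbidite sits at varve 998 from the core base, so 1294 − 998 = 296 varves formed after it.
1926 − 296 = 1630 CE.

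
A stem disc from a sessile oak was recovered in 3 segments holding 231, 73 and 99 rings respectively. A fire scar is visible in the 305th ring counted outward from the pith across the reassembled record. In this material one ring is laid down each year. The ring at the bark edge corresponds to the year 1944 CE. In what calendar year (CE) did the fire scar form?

Total rings = 231 + 73 + 99 = 403.
Between ring 305 and the bark edge there are 403 − 305 = 98 rings.
The ring at the bark edge is 1944 CE, so the fire scar dates to 1944 − 98 = 1846 CE.

1846 CE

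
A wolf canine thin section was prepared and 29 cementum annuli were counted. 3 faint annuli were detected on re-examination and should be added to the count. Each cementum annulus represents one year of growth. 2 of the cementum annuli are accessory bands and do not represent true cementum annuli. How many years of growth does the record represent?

30 yr

Adjusted count: 29 − 2 + 3 = 30 cementum annuli.
One cementum annulus per year makes the duration 30 years.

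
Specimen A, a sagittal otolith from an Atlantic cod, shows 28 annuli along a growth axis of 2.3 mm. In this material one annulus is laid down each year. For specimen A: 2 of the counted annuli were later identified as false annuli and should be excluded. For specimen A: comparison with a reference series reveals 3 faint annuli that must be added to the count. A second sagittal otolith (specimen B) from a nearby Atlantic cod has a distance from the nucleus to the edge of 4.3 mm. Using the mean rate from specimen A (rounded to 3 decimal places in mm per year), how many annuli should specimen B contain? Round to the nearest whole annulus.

54 annuli

Specimen A: after corrections the count is 28 − 2 + 3 = 29 annuli.
A: 2.3 mm over 29 years gives 2.3 / 29 ≈ 0.079 mm/yr.
Specimen B: 4.3 mm / 0.079 mm per year = 54.43 years ≈ 54 annuli.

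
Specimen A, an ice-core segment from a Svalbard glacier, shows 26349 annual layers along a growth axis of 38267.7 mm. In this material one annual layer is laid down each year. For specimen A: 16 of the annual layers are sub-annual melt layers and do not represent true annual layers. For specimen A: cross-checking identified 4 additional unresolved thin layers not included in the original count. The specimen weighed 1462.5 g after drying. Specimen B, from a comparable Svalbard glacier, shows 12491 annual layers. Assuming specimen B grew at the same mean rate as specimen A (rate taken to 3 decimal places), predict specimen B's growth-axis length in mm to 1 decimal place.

Specimen A: correcting the raw count gives 26349 − 16 + 4 = 26337 true annual layers.
A: Mean rate = 38267.7 mm / 26337 years ≈ 1.453 mm/year.
B's length ≈ 1.453 × 12491 = 18149.4 mm.

18149.4 mm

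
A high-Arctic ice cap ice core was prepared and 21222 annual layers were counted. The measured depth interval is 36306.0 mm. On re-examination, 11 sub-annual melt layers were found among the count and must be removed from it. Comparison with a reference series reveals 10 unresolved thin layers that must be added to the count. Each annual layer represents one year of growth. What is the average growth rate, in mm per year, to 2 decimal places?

Adjusted count: 21222 − 11 + 10 = 21221 annual layers.
36306.0 mm over 21221 years gives 36306.0 / 21221 ≈ 1.71 mm per year.

1.71 mm per year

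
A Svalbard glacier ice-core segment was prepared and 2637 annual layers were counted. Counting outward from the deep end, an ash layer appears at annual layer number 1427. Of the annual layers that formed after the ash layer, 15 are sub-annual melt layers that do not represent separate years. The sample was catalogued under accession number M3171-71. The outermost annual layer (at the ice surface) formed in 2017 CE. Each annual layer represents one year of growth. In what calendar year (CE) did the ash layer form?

The ash layer sits at annual layer 1427 from the deep end, so 2637 − 1427 = 1210 annual layers formed after it.
Removing the 15 false annual layers leaves 1210 − 15 = 1195 true annual layers beyond the ash layer.
Counting back 1195 years from 2017 CE places the ash layer in 2017 − 1195 = 822 CE.

822 CE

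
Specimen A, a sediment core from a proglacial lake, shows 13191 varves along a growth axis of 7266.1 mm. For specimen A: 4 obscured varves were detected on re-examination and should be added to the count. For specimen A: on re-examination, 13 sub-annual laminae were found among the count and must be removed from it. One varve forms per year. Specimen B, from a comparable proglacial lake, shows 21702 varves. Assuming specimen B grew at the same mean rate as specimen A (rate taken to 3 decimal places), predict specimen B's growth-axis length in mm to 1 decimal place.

11957.8 mm

Specimen A: correcting the raw count gives 13191 − 13 + 4 = 13182 true varves.
A: 7266.1 mm over 13182 years gives 7266.1 / 13182 ≈ 0.551 mm/yr.
Length of B = 0.551 × 21702 = 11957.8 mm.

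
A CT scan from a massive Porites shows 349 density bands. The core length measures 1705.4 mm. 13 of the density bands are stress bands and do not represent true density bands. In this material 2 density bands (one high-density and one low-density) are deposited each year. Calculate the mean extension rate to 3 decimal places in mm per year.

10.151 mm per year

True density band count = 349 − 13 = 336.
With 2 density bands per year, 336 / 2 = 168 years.
Extension rate ≈ 1705.4 / 168 = 10.151 mm per year.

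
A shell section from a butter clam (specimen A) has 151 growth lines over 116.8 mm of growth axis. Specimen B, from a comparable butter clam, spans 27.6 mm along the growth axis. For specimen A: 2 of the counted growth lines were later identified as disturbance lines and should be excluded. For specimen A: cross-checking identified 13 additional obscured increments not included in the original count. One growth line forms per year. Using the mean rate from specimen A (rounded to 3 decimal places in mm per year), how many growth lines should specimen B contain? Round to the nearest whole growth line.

38 growth lines

Specimen A: true growth line count = 151 − 2 + 13 = 162.
A: Mean rate = 116.8 mm / 162 years ≈ 0.721 mm per year.
Specimen B: 27.6 mm / 0.721 mm per year = 38.28 years ≈ 38 growth lines.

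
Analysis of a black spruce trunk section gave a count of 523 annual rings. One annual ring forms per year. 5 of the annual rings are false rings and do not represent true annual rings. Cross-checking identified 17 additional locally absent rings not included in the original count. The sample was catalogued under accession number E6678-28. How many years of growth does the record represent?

True annual ring count = 523 − 5 + 17 = 535.
At one annual ring per year, that is 535 years.

535 years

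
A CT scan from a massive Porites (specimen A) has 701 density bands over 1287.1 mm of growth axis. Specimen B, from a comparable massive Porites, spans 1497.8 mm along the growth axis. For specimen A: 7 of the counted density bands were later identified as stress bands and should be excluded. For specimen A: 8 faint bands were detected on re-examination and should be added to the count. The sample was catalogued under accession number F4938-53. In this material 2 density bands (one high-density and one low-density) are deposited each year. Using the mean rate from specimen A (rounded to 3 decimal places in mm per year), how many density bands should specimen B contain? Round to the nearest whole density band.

817 density bands

Specimen A: after corrections the count is 701 − 7 + 8 = 702 density bands.
Specimen A: with 2 density bands per year, 702 / 2 = 351 years.
A: 1287.1 mm over 351 years gives 1287.1 / 351 ≈ 3.667 mm/yr.
For B, 1497.8 / 3.667 = 408.45 years; at 2 density bands per year that is 408.45 × 2 ≈ 817 density bands.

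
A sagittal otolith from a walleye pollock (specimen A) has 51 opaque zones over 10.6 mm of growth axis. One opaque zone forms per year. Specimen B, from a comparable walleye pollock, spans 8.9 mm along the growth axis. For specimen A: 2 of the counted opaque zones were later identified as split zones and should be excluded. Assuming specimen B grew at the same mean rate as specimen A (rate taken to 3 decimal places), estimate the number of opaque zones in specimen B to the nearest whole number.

Specimen A: correcting the raw count gives 51 − 2 = 49 true opaque zones.
A: Extension rate ≈ 10.6 / 49 = 0.216 mm per year.
Specimen B: 8.9 mm / 0.216 mm per year = 41.20 years ≈ 41 opaque zones.

41 opaque zones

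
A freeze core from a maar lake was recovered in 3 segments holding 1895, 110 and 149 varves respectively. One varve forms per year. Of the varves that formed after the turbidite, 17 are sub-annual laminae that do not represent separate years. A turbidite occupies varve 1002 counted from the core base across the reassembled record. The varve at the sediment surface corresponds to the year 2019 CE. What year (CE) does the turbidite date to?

884 CE

Total varves = 1895 + 110 + 149 = 2154.
The turbidite sits at varve 1002 from the core base, so 2154 − 1002 = 1152 varves formed after it.
Removing the 17 false varves leaves 1152 − 17 = 1135 true varves beyond the turbidite.
Counting back 1135 years from 2019 CE places the turbidite in 2019 − 1135 = 884 CE.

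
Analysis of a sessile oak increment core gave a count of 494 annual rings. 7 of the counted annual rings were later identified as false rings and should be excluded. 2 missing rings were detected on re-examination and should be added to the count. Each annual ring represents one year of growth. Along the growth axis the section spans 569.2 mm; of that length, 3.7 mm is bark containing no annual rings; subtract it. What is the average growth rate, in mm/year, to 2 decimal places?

1.16 mm/year

After corrections the count is 494 − 7 + 2 = 489 annual rings.
Removing the 3.7 mm offcut leaves 569.2 − 3.7 = 565.5 mm.
Mean rate = 565.5 mm / 489 years ≈ 1.16 mm/year.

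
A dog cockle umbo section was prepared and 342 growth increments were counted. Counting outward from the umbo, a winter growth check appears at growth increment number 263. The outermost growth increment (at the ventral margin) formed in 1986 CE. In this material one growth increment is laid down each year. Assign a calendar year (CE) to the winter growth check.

The winter growth check sits at growth increment 263 from the umbo, so 342 − 263 = 79 growth increments formed after it.
The growth increment at the ventral margin is 1986 CE, so the winter growth check dates to 1986 − 79 = 1907 CE.

1907 CE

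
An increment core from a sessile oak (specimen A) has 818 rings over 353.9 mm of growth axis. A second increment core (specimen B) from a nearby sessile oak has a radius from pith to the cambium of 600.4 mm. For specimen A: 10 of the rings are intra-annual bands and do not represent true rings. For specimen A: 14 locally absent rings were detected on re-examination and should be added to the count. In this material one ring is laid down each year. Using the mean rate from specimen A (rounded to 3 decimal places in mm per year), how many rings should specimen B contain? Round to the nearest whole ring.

1393 rings

Specimen A: after corrections the count is 818 − 10 + 14 = 822 rings.
A: Extension rate ≈ 353.9 / 822 = 0.431 mm/yr.
Specimen B: 600.4 mm / 0.431 mm per year = 1393.04 years ≈ 1393 rings.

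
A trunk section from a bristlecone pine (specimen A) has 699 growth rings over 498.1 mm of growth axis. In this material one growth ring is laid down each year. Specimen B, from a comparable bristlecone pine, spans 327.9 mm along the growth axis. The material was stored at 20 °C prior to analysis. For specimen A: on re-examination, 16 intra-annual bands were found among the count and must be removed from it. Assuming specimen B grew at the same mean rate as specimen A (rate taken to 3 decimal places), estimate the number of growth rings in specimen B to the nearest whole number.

450 growth rings

Specimen A: correcting the raw count gives 699 − 16 = 683 true growth rings.
A: Extension rate ≈ 498.1 / 683 = 0.729 mm per year.
For B, 327.9 / 0.729 = 449.79 years ≈ 450 growth rings.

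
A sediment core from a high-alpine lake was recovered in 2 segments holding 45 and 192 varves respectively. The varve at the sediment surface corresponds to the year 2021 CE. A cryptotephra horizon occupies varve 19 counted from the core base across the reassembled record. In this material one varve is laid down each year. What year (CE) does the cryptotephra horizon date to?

1803 CE

Total varves = 45 + 192 = 237.
The cryptotephra horizon sits at varve 19 from the core base, so 237 − 19 = 218 varves formed after it.
Counting back 218 years from 2021 CE places the cryptotephra horizon in 2021 − 218 = 1803 CE.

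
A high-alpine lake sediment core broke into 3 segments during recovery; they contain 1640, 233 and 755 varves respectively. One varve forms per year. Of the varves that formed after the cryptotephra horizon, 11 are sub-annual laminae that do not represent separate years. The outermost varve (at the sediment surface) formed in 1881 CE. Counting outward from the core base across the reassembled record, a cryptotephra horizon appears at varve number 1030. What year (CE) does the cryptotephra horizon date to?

294 CE

Total varves = 1640 + 233 + 755 = 2628.
Between varve 1030 and the sediment surface there are 2628 − 1030 = 1598 varves.
Excluding 11 false varves: 1598 − 11 = 1587.
The varve at the sediment surface is 1881 CE, so the cryptotephra horizon dates to 1881 − 1587 = 294 CE.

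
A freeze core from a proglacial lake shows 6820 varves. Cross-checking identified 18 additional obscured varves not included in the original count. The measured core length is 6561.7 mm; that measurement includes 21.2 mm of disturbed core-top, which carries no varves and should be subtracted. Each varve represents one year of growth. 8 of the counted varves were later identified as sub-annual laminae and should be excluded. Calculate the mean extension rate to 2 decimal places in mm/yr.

Correcting the raw count gives 6820 − 8 + 18 = 6830 true varves.
The growth record spans 6561.7 − 21.2 = 6540.5 mm.
Mean rate = 6540.5 mm / 6830 years ≈ 0.96 mm/yr.

0.96 mm/yr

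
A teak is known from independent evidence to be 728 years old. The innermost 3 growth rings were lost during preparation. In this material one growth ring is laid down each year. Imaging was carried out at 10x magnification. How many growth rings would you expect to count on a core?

At one growth ring per year, 728 years correspond to 728 growth rings.
Less the 3 uncaptured growth rings: 728 − 3 = 725.

725 growth rings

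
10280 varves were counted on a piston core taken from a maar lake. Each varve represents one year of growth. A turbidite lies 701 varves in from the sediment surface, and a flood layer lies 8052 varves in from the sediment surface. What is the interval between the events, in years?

The two markers are separated by 8052 − 701 = 7351 varves.
At one varve per year, 7351 years elapsed between them.

7351 yr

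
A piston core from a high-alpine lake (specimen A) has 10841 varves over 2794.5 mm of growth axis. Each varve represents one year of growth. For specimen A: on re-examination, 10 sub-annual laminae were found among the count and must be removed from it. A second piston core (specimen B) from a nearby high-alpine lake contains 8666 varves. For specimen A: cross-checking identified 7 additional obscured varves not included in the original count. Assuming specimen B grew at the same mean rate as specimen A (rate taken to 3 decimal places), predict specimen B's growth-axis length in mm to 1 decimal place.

2235.8 mm

Specimen A: correcting the raw count gives 10841 − 10 + 7 = 10838 true varves.
A: 2794.5 mm over 10838 years gives 2794.5 / 10838 ≈ 0.258 mm/yr.
For B, 0.258 mm/year × 8666 years = 2235.8 mm.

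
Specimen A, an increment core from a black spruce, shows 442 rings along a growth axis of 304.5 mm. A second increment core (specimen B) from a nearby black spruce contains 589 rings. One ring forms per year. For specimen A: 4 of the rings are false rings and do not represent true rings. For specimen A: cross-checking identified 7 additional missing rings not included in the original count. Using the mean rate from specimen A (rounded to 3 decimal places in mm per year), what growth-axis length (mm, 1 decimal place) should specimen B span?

Specimen A: true ring count = 442 − 4 + 7 = 445.
A: Mean rate = 304.5 mm / 445 years ≈ 0.684 mm/year.
For B, 0.684 mm/year × 589 years = 402.9 mm.

402.9 mm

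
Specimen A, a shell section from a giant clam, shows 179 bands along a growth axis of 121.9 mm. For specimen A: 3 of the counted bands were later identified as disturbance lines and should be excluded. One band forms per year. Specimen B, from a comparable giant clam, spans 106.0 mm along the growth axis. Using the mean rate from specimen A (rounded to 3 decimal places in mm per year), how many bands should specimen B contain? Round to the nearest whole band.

153 bands

Specimen A: after corrections the count is 179 − 3 = 176 bands.
A: 121.9 mm over 176 years gives 121.9 / 176 ≈ 0.693 mm/yr.
B spans 106.0 / 0.693 = 152.96 years ≈ 153 bands.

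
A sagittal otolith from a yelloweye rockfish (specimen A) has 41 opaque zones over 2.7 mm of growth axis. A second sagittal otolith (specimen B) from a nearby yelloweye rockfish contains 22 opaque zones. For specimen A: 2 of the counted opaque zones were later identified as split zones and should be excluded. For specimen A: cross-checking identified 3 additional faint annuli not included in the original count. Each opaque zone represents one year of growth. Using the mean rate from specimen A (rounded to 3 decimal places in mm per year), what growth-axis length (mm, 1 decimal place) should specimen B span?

Specimen A: true opaque zone count = 41 − 2 + 3 = 42.
A: Mean rate = 2.7 mm / 42 years ≈ 0.064 mm per year.
Length of B = 0.064 × 22 = 1.4 mm.

1.4 mm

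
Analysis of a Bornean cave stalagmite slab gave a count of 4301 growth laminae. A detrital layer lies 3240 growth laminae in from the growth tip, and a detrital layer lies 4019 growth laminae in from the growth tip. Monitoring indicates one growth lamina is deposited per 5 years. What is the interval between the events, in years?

3895 years

Separation: 4019 − 3240 = 779 growth laminae.
Multiplying by 5 years per growth lamina: 779 × 5 = 3895 years.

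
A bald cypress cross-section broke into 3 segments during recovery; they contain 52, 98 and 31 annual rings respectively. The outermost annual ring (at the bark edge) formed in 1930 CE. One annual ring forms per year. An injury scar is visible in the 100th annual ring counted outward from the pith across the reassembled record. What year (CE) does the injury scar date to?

1849 CE

Total annual rings = 52 + 98 + 31 = 181.
Between annual ring 100 and the bark edge there are 181 − 100 = 81 annual rings.
1930 − 81 = 1849 CE.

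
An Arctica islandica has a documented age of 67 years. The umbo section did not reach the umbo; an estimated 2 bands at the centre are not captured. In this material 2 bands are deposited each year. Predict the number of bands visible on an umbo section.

67 years at 2 bands per year gives 67 × 2 = 134 bands.
Subtracting the 2 bands not captured gives 134 − 2 = 132 bands in the record.

132 bands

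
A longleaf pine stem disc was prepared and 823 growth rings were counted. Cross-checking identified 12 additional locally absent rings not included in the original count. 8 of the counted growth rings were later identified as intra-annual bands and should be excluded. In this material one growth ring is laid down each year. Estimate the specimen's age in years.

After corrections the count is 823 − 8 + 12 = 827 growth rings.
With a one-to-one growth ring periodicity this is 827 years.

827 years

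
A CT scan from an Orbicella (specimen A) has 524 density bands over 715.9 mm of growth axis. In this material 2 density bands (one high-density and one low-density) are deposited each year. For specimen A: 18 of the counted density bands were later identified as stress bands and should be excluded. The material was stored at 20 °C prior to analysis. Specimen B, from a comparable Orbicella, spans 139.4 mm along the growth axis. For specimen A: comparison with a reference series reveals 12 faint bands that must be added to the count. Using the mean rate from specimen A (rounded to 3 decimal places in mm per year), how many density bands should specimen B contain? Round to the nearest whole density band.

101 density bands

Specimen A: true density band count = 524 − 18 + 12 = 518.
Specimen A: dividing by 2 density bands per year: 518 / 2 = 259 years.
A: 715.9 mm over 259 years gives 715.9 / 259 ≈ 2.764 mm per year.
For B, 139.4 / 2.764 = 50.43 years; at 2 density bands per year that is 50.43 × 2 ≈ 101 density bands.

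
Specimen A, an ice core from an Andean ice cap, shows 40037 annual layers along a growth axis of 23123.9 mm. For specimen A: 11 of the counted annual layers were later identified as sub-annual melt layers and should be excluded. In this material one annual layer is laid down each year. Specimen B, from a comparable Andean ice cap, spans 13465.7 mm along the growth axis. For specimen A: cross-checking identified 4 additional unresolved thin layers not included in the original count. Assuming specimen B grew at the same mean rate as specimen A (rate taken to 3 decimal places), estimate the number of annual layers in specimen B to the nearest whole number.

23297 annual layers

Specimen A: true annual layer count = 40037 − 11 + 4 = 40030.
A: Mean rate = 23123.9 mm / 40030 years ≈ 0.578 mm per year.
Specimen B: 13465.7 mm / 0.578 mm per year = 23297.06 years ≈ 23297 annual layers.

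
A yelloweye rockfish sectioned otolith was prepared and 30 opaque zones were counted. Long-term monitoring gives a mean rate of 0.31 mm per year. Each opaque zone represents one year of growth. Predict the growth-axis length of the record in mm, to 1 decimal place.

The record spans 30 years at 0.31 mm per year.
Predicted length = 0.31 mm/year × 30 years = 9.3 mm.

9.3 mm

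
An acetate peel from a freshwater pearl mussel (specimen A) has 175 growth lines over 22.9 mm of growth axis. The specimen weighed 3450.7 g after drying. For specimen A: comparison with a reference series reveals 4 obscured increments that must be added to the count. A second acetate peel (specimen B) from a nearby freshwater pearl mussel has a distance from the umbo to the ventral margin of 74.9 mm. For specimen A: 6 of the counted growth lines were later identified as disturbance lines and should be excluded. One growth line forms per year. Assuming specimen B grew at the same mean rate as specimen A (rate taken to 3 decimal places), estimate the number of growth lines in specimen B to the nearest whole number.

Specimen A: adjusted count: 175 − 6 + 4 = 173 growth lines.
A: Extension rate ≈ 22.9 / 173 = 0.132 mm/yr.
Specimen B: 74.9 mm / 0.132 mm per year = 567.42 years ≈ 567 growth lines.

567 growth lines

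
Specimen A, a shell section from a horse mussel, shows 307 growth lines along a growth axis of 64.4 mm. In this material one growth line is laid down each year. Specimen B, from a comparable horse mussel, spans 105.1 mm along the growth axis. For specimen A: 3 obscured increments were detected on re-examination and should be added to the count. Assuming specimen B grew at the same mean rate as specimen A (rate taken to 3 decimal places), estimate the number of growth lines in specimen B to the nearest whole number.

505 growth lines

Specimen A: adjusted count: 307 + 3 = 310 growth lines.
A: 64.4 mm over 310 years gives 64.4 / 310 ≈ 0.208 mm per year.
B spans 105.1 / 0.208 = 505.29 years ≈ 505 growth lines.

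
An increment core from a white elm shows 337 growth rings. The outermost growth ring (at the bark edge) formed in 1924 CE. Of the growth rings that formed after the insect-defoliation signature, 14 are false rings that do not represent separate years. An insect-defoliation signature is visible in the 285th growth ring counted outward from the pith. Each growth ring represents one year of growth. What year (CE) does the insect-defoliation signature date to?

1886 CE

The insect-defoliation signature sits at growth ring 285 from the pith, so 337 − 285 = 52 growth rings formed after it.
Excluding 14 false growth rings: 52 − 14 = 38.
1924 − 38 = 1886 CE.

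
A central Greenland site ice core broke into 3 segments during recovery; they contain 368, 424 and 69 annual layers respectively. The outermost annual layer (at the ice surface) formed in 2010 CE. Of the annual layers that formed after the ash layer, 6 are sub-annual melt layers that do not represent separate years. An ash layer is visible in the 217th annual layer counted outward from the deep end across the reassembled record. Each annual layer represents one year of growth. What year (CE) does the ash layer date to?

Total annual layers = 368 + 424 + 69 = 861.
The ash layer sits at annual layer 217 from the deep end, so 861 − 217 = 644 annual layers formed after it.
Removing the 6 false annual layers leaves 644 − 6 = 638 true annual layers beyond the ash layer.
2010 − 638 = 1372 CE.

1372 CE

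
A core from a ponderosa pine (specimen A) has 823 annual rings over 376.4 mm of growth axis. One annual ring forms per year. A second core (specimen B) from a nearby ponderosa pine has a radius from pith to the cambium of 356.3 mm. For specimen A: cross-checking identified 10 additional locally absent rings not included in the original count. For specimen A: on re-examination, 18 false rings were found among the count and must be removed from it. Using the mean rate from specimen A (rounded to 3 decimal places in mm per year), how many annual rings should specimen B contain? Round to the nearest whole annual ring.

771 annual rings

Specimen A: adjusted count: 823 − 18 + 10 = 815 annual rings.
A: Extension rate ≈ 376.4 / 815 = 0.462 mm/yr.
For B, 356.3 / 0.462 = 771.21 years ≈ 771 annual rings.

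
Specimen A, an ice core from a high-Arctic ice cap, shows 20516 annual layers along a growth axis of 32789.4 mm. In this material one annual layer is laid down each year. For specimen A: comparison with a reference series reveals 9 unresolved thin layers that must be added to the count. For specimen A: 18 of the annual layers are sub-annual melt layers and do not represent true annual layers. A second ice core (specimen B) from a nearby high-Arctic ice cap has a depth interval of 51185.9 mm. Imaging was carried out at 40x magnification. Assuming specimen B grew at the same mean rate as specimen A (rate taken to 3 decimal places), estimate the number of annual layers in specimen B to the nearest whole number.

32011 annual layers

Specimen A: correcting the raw count gives 20516 − 18 + 9 = 20507 true annual layers.
A: Mean rate = 32789.4 mm / 20507 years ≈ 1.599 mm/year.
B spans 51185.9 / 1.599 = 32011.19 years ≈ 32011 annual layers.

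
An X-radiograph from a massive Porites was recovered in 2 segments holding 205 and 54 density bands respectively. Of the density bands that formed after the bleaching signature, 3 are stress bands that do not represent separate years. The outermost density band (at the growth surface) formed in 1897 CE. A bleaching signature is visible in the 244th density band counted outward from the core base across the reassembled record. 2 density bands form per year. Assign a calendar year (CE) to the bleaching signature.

1891 CE

Total density bands = 205 + 54 = 259.
Between density band 244 and the growth surface there are 259 − 244 = 15 density bands.
Excluding 3 false density bands: 15 − 3 = 12.
With 2 density bands per year, 12 / 2 = 6 years.
The density band at the growth surface is 1897 CE, so the bleaching signature dates to 1897 − 6 = 1891 CE.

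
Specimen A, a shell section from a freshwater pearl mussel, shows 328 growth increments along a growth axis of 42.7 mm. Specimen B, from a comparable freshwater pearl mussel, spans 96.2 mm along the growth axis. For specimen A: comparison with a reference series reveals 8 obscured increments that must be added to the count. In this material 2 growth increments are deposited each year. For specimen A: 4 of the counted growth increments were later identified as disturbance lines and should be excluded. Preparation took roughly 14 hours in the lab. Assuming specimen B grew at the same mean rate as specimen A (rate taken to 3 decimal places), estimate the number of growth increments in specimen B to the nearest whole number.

Specimen A: after corrections the count is 328 − 4 + 8 = 332 growth increments.
Specimen A: dividing by 2 growth increments per year: 332 / 2 = 166 years.
A: Mean rate = 42.7 mm / 166 years ≈ 0.257 mm per year.
B spans 96.2 / 0.257 = 374.32 years; at 2 growth increments per year that is 374.32 × 2 ≈ 749 growth increments.

749 growth increments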